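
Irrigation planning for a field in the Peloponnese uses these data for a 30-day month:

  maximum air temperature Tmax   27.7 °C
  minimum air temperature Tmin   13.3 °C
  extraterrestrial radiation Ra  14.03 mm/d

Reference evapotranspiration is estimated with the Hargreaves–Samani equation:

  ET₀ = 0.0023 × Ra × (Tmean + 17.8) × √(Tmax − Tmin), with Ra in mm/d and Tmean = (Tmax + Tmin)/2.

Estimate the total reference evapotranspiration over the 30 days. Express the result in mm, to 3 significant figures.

141 mm

Tmean = (27.7 + 13.3)/2 = 20.50 °C
ET₀ = 0.0023 × 14.03 × (20.50 + 17.8) × √14.4 = 0.0023 × 14.03 × 38.30 × 3.7947 = 4.6899 mm/d
Over 30 days: 4.6899 × 30 = 140.697 mm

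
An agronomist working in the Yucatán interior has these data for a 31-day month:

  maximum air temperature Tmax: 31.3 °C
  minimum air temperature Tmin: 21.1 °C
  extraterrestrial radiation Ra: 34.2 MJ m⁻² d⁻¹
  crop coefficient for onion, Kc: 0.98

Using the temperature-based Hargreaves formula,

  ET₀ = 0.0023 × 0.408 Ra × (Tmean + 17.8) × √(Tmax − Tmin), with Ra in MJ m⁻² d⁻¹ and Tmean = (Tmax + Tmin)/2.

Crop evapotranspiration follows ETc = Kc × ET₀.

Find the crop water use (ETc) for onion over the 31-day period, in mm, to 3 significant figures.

Tmean = (31.3 + 21.1)/2 = 26.20 °C
0.408 Ra = 0.408 × 34.2 = 13.9536 mm/d equivalent
ET₀ = 0.0023 × 13.9536 × (26.20 + 17.8) × √10.2 = 0.0023 × 13.9536 × 44.00 × 3.1937 = 4.5098 mm/d
ETc = Kc × ET₀ = 0.98 × 4.5098 = 4.4196 mm/d
Over 31 days: 4.4196 × 31 = 137.008 mm

137 mm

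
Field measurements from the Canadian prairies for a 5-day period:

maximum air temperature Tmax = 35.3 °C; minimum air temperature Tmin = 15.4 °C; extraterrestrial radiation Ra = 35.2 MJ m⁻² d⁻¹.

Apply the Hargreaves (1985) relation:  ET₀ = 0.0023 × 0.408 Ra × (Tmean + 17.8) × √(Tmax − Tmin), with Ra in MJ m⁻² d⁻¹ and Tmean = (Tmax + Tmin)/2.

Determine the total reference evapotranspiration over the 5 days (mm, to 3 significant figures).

Tmean = (35.3 + 15.4)/2 = 25.35 °C
0.408 Ra = 0.408 × 35.2 = 14.3616 mm/d equivalent
ET₀ = 0.0023 × 14.3616 × (25.35 + 17.8) × √19.9 = 0.0023 × 14.3616 × 43.15 × 4.4609 = 6.3582 mm/d
Over 5 days: 6.3582 × 5 = 31.791 mm

31.8 mm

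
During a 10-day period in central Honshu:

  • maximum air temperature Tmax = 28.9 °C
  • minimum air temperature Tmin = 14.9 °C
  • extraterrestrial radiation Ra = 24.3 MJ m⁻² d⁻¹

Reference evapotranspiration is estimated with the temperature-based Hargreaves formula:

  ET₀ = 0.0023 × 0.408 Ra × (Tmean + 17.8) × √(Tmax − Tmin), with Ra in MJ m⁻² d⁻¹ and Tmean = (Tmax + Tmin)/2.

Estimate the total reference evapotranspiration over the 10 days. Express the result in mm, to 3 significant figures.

33.9 mm

Tmean = (28.9 + 14.9)/2 = 21.90 °C
0.408 Ra = 0.408 × 24.3 = 9.9144 mm/d equivalent
ET₀ = 0.0023 × 9.9144 × (21.90 + 17.8) × √14.0 = 0.0023 × 9.9144 × 39.70 × 3.7417 = 3.3873 mm/d
Over 10 days: 3.3873 × 10 = 33.873 mm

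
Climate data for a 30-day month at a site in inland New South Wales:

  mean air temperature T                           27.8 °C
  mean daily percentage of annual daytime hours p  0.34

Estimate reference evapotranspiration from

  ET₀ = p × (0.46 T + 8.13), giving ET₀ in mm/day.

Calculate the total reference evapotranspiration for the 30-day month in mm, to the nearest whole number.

213 mm

ET₀ = 0.34 × (0.46 × 27.8 + 8.13) = 0.34 × 20.918 = 7.1121 mm/d
Monthly total = 7.1121 × 30 = 213.363 mm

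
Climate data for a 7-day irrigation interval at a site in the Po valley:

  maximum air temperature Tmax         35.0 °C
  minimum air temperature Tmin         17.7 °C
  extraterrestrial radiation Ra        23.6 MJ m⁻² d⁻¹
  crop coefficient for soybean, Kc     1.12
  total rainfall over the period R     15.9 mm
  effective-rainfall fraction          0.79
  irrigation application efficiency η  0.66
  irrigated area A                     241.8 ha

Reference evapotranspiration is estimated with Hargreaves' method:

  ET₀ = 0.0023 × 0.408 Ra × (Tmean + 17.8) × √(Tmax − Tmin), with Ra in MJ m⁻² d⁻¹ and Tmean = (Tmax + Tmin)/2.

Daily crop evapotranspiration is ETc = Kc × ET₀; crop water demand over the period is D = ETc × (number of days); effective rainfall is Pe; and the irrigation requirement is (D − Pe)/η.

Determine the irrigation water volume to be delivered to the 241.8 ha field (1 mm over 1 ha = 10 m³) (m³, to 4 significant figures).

Tmean = (35.0 + 17.7)/2 = 26.35 °C
0.408 Ra = 0.408 × 23.6 = 9.6288 mm/d equivalent
ET₀ = 0.0023 × 9.6288 × (26.35 + 17.8) × √17.3 = 0.0023 × 9.6288 × 44.15 × 4.1593 = 4.0668 mm/d
ETc = Kc × ET₀ = 1.12 × 4.0668 = 4.5548 mm/d
Crop demand D = ETc × 7 d = 4.5548 × 7 = 31.884 mm
Pe = 0.79 × 15.9 = 12.561 mm
D − Pe = 31.884 − 12.561 = 19.323 mm
Gross irrigation = 19.323 / 0.66 = 29.277 mm
Volume = 29.277 mm × 241.8 ha × 10 = 70791.8 m³

70790 m³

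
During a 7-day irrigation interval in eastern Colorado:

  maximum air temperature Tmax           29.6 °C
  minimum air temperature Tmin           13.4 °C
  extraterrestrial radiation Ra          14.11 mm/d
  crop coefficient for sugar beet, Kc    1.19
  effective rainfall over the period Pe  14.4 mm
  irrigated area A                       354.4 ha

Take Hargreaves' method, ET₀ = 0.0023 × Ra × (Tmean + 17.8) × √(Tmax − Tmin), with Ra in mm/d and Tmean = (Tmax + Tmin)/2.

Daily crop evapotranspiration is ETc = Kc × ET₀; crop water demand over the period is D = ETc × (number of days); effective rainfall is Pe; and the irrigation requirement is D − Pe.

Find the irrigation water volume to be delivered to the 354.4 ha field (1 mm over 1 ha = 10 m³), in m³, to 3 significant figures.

Tmean = (29.6 + 13.4)/2 = 21.50 °C
ET₀ = 0.0023 × 14.11 × (21.50 + 17.8) × √16.2 = 0.0023 × 14.11 × 39.30 × 4.0249 = 5.1334 mm/d
ETc = Kc × ET₀ = 1.19 × 5.1334 = 6.1087 mm/d
Crop demand D = ETc × 7 d = 6.1087 × 7 = 42.761 mm
D − Pe = 42.761 − 14.4 = 28.361 mm
Volume = 28.361 mm × 354.4 ha × 10 = 100511.4 m³

101000 m³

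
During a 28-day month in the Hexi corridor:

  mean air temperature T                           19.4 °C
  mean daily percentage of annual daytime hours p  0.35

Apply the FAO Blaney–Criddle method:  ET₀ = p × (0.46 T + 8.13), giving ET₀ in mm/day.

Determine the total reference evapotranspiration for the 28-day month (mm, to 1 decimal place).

167.1 mm

ET₀ = 0.35 × (0.46 × 19.4 + 8.13) = 0.35 × 17.054 = 5.9689 mm/d
Monthly total = 5.9689 × 28 = 167.129 mm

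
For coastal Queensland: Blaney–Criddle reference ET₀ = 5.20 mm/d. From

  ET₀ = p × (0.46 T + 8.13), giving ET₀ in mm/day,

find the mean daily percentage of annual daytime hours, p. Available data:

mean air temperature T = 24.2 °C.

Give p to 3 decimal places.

p = ET₀ / (0.46 T + 8.13) = 5.20 / (0.46 × 24.2 + 8.13) = 5.20 / 19.262 = 0.2700

0.270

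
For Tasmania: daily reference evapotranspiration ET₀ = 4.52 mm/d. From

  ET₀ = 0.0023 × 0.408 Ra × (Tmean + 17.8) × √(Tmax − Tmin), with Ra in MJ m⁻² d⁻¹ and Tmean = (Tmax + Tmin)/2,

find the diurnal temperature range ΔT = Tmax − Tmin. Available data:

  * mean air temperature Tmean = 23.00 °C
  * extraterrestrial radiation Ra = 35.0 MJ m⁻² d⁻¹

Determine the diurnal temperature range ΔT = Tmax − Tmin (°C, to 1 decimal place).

√ΔT = ET₀ / [0.0023 × 0.408 × Ra × (Tmean+17.8)] = 4.52 / (0.0023 × 14.2800 × 40.80) = 3.3730
ΔT = 3.3730² = 11.377 °C

11.4 °C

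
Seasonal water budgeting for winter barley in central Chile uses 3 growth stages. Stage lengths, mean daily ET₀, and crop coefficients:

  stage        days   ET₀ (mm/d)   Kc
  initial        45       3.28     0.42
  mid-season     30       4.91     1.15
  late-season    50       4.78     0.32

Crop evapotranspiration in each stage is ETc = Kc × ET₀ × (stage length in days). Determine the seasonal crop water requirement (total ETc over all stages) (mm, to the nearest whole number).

308 mm

initial: 0.42 × 3.28 × 45 = 61.99 mm
mid-season: 1.15 × 4.91 × 30 = 169.40 mm
late-season: 0.32 × 4.78 × 50 = 76.48 mm
Seasonal total = 307.87 mm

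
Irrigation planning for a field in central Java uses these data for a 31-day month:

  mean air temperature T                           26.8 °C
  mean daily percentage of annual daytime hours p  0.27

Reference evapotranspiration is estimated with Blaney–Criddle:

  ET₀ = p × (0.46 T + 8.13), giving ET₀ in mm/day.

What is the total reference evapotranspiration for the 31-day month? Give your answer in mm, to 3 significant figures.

171 mm

ET₀ = 0.27 × (0.46 × 26.8 + 8.13) = 0.27 × 20.458 = 5.5237 mm/d
Monthly total = 5.5237 × 31 = 171.235 mm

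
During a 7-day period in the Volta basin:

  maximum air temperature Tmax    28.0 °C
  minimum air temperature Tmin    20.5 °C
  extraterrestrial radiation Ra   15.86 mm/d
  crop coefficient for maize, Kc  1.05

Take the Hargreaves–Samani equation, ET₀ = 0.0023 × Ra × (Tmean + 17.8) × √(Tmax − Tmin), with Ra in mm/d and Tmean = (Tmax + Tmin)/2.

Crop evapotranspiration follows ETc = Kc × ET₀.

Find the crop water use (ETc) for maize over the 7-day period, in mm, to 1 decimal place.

30.9 mm

Tmean = (28.0 + 20.5)/2 = 24.25 °C
ET₀ = 0.0023 × 15.86 × (24.25 + 17.8) × √7.5 = 0.0023 × 15.86 × 42.05 × 2.7386 = 4.2007 mm/d
ETc = Kc × ET₀ = 1.05 × 4.2007 = 4.4107 mm/d
Over 7 days: 4.4107 × 7 = 30.875 mm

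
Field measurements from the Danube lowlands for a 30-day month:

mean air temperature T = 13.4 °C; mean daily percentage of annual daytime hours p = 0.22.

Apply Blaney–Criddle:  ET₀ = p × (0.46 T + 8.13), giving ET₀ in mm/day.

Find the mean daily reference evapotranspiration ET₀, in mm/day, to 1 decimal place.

3.1 mm/day

ET₀ = 0.22 × (0.46 × 13.4 + 8.13) = 0.22 × 14.294 = 3.1447 mm/d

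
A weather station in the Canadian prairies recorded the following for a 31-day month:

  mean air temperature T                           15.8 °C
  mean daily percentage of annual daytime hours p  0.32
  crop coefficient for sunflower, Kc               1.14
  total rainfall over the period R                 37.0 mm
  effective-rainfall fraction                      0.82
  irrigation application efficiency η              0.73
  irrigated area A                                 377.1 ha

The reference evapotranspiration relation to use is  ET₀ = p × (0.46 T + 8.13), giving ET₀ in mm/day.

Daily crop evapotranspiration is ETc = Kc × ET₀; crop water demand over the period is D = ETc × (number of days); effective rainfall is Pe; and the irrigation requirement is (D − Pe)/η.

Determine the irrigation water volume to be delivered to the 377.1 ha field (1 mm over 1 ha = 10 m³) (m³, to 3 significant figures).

743000 m³

ET₀ = 0.32 × (0.46 × 15.8 + 8.13) = 0.32 × 15.398 = 4.9274 mm/d
ETc = Kc × ET₀ = 1.14 × 4.9274 = 5.6172 mm/d
Crop demand D = ETc × 31 d = 5.6172 × 31 = 174.133 mm
Pe = 0.82 × 37.0 = 30.340 mm
D − Pe = 174.133 − 30.340 = 143.793 mm
Gross irrigation = 143.793 / 0.73 = 196.977 mm
Volume = 196.977 mm × 377.1 ha × 10 = 742800.3 m³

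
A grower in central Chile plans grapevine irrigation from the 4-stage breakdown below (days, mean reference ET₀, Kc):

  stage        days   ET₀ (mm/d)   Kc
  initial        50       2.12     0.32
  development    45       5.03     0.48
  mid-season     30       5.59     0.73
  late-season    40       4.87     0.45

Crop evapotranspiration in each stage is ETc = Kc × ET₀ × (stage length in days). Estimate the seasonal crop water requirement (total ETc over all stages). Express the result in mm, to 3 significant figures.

353 mm

initial: 0.32 × 2.12 × 50 = 33.92 mm
development: 0.48 × 5.03 × 45 = 108.65 mm
mid-season: 0.73 × 5.59 × 30 = 122.42 mm
late-season: 0.45 × 4.87 × 40 = 87.66 mm
Seasonal total = 352.65 mm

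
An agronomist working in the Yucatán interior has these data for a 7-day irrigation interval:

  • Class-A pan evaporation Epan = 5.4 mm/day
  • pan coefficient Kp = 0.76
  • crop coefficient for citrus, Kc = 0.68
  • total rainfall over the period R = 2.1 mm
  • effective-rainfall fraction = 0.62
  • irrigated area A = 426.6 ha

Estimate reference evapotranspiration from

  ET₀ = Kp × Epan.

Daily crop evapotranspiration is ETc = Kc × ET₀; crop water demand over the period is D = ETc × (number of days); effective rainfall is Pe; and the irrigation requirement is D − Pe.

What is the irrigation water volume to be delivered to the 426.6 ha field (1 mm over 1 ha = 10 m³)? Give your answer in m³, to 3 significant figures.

ET₀ = 0.76 × 5.4 = 4.1040 mm/d
ETc = Kc × ET₀ = 0.68 × 4.1040 = 2.7907 mm/d
Crop demand D = ETc × 7 d = 2.7907 × 7 = 19.535 mm
Pe = 0.62 × 2.1 = 1.302 mm
D − Pe = 19.535 − 1.302 = 18.233 mm
Volume = 18.233 mm × 426.6 ha × 10 = 77782.0 m³

77800 m³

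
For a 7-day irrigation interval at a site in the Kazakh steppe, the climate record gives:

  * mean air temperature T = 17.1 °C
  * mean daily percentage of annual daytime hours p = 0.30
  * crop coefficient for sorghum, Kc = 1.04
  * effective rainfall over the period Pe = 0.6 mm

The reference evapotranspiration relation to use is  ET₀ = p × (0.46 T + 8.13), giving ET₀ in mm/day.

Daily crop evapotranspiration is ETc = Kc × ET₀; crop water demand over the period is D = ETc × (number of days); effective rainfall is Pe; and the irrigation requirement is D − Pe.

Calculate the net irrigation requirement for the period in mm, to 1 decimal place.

34.3 mm

ET₀ = 0.30 × (0.46 × 17.1 + 8.13) = 0.30 × 15.996 = 4.7988 mm/d
ETc = Kc × ET₀ = 1.04 × 4.7988 = 4.9908 mm/d
Crop demand D = ETc × 7 d = 4.9908 × 7 = 34.936 mm
D − Pe = 34.936 − 0.6 = 34.336 mm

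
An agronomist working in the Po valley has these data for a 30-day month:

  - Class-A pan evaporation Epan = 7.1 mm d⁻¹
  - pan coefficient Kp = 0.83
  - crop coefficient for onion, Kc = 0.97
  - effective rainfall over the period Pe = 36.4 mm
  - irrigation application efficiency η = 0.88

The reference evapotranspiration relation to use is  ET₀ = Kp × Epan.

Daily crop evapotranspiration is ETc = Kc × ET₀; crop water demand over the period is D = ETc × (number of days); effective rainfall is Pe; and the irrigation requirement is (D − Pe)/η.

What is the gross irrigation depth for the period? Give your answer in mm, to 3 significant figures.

154 mm

ET₀ = 0.83 × 7.1 = 5.8930 mm/d
ETc = Kc × ET₀ = 0.97 × 5.8930 = 5.7162 mm/d
Crop demand D = ETc × 30 d = 5.7162 × 30 = 171.486 mm
D − Pe = 171.486 − 36.4 = 135.086 mm
Gross irrigation = 135.086 / 0.88 = 153.507 mm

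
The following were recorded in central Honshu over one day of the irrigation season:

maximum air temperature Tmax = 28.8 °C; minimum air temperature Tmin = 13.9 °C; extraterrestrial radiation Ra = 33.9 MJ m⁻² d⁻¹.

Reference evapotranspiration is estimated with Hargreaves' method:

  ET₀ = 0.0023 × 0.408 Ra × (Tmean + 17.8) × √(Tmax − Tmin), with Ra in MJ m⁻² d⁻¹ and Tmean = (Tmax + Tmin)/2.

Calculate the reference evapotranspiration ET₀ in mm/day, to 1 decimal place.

4.8 mm/day

Tmean = (28.8 + 13.9)/2 = 21.35 °C
0.408 Ra = 0.408 × 33.9 = 13.8312 mm/d equivalent
ET₀ = 0.0023 × 13.8312 × (21.35 + 17.8) × √14.9 = 0.0023 × 13.8312 × 39.15 × 3.8601 = 4.8075 mm/d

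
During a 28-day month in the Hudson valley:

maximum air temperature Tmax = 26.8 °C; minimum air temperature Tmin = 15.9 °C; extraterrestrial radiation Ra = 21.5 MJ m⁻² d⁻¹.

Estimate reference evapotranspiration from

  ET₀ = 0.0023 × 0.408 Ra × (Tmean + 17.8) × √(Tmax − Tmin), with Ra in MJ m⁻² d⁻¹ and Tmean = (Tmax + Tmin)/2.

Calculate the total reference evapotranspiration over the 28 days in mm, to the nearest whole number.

73 mm

Tmean = (26.8 + 15.9)/2 = 21.35 °C
0.408 Ra = 0.408 × 21.5 = 8.7720 mm/d equivalent
ET₀ = 0.0023 × 8.7720 × (21.35 + 17.8) × √10.9 = 0.0023 × 8.7720 × 39.15 × 3.3015 = 2.6078 mm/d
Over 28 days: 2.6078 × 28 = 73.018 mm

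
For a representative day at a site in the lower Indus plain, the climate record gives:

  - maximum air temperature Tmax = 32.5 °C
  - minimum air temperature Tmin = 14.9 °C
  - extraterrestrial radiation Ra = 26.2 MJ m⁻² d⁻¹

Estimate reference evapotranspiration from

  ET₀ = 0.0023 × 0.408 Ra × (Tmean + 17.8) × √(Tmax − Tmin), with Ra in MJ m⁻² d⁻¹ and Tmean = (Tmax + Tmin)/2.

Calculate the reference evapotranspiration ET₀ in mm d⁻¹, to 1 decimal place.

4.3 mm d⁻¹

Tmean = (32.5 + 14.9)/2 = 23.70 °C
0.408 Ra = 0.408 × 26.2 = 10.6896 mm/d equivalent
ET₀ = 0.0023 × 10.6896 × (23.70 + 17.8) × √17.6 = 0.0023 × 10.6896 × 41.50 × 4.1952 = 4.2805 mm/d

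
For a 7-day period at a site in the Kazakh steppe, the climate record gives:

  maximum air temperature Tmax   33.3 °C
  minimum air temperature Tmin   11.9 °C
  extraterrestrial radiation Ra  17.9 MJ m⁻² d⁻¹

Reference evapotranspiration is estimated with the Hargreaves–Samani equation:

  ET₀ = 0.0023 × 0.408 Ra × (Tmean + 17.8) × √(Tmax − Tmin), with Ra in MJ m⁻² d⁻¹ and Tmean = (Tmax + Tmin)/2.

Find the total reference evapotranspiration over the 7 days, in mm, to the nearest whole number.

22 mm

Tmean = (33.3 + 11.9)/2 = 22.60 °C
0.408 Ra = 0.408 × 17.9 = 7.3032 mm/d equivalent
ET₀ = 0.0023 × 7.3032 × (22.60 + 17.8) × √21.4 = 0.0023 × 7.3032 × 40.40 × 4.6260 = 3.1393 mm/d
Over 7 days: 3.1393 × 7 = 21.975 mm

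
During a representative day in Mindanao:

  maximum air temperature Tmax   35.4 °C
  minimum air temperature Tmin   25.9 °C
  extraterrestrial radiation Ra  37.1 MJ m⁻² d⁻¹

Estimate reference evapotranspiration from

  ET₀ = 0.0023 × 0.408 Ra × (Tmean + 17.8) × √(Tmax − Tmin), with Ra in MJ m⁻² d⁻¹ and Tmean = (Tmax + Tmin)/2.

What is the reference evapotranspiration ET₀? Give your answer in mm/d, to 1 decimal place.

Tmean = (35.4 + 25.9)/2 = 30.65 °C
0.408 Ra = 0.408 × 37.1 = 15.1368 mm/d equivalent
ET₀ = 0.0023 × 15.1368 × (30.65 + 17.8) × √9.5 = 0.0023 × 15.1368 × 48.45 × 3.0822 = 5.1990 mm/d

5.2 mm/d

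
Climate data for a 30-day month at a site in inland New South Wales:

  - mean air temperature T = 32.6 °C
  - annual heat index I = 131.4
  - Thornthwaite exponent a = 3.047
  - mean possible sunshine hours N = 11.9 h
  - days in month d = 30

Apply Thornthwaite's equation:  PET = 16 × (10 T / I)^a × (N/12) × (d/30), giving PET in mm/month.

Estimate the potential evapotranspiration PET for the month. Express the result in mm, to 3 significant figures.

253 mm

10T/I = 10 × 32.6 / 131.4 = 2.4810
(10T/I)^a = 2.4810^3.047 = 15.9378
Uncorrected PET = 16 × 15.9378 = 255.005 mm
Correction = (N/12)(d/30) = (11.9/12)(30/30) = 0.9917
PET = 255.005 × 0.9917 = 252.888 mm/month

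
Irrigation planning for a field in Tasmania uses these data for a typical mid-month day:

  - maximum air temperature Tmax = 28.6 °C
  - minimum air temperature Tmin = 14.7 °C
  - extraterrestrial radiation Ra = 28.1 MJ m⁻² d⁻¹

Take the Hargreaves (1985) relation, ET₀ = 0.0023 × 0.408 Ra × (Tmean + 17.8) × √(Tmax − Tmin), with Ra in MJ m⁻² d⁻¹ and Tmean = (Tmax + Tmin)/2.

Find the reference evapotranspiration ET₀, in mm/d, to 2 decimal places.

Tmean = (28.6 + 14.7)/2 = 21.65 °C
0.408 Ra = 0.408 × 28.1 = 11.4648 mm/d equivalent
ET₀ = 0.0023 × 11.4648 × (21.65 + 17.8) × √13.9 = 0.0023 × 11.4648 × 39.45 × 3.7283 = 3.8784 mm/d

3.88 mm/d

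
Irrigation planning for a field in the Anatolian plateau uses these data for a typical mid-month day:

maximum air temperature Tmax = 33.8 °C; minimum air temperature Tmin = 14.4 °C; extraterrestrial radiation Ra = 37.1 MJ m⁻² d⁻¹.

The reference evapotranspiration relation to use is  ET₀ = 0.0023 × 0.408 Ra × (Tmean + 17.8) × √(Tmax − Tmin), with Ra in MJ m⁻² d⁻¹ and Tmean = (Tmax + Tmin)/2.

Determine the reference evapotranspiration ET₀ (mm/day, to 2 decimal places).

Tmean = (33.8 + 14.4)/2 = 24.10 °C
0.408 Ra = 0.408 × 37.1 = 15.1368 mm/d equivalent
ET₀ = 0.0023 × 15.1368 × (24.10 + 17.8) × √19.4 = 0.0023 × 15.1368 × 41.90 × 4.4045 = 6.4250 mm/d

6.43 mm/day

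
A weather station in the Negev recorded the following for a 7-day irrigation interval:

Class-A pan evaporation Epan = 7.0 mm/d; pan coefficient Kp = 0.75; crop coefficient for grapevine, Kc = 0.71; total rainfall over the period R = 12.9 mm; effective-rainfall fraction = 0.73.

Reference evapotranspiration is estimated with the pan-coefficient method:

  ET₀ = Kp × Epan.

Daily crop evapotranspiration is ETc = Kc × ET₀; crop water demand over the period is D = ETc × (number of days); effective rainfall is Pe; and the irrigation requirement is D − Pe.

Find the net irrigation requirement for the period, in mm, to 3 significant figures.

16.7 mm

ET₀ = 0.75 × 7.0 = 5.2500 mm/d
ETc = Kc × ET₀ = 0.71 × 5.2500 = 3.7275 mm/d
Crop demand D = ETc × 7 d = 3.7275 × 7 = 26.093 mm
Pe = 0.73 × 12.9 = 9.417 mm
D − Pe = 26.093 − 9.417 = 16.676 mm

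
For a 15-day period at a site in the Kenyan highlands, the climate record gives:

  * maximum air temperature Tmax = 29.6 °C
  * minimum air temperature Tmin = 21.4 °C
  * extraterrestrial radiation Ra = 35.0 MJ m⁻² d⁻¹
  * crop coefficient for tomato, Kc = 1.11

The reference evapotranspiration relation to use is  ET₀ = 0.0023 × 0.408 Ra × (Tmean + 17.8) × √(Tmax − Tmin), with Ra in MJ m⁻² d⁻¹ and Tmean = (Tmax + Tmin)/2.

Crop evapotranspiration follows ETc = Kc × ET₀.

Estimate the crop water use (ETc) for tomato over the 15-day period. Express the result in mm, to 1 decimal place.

67.8 mm

Tmean = (29.6 + 21.4)/2 = 25.50 °C
0.408 Ra = 0.408 × 35.0 = 14.2800 mm/d equivalent
ET₀ = 0.0023 × 14.2800 × (25.50 + 17.8) × √8.2 = 0.0023 × 14.2800 × 43.30 × 2.8636 = 4.0725 mm/d
ETc = Kc × ET₀ = 1.11 × 4.0725 = 4.5205 mm/d
Over 15 days: 4.5205 × 15 = 67.808 mm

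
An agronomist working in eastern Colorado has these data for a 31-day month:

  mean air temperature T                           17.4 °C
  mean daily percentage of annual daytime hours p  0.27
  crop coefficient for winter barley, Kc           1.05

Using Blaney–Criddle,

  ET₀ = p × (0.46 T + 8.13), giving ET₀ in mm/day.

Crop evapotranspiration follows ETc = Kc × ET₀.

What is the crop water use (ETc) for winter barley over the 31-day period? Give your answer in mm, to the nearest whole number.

ET₀ = 0.27 × (0.46 × 17.4 + 8.13) = 0.27 × 16.134 = 4.3562 mm/d
ETc = Kc × ET₀ = 1.05 × 4.3562 = 4.5740 mm/d
Over 31 days: 4.5740 × 31 = 141.794 mm

142 mm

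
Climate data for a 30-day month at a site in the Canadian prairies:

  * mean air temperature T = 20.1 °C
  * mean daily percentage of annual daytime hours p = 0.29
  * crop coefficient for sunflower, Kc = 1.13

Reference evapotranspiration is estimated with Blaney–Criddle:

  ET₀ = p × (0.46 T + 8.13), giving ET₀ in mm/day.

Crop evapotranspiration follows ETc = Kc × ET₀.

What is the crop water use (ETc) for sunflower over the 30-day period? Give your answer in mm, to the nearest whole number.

ET₀ = 0.29 × (0.46 × 20.1 + 8.13) = 0.29 × 17.376 = 5.0390 mm/d
ETc = Kc × ET₀ = 1.13 × 5.0390 = 5.6941 mm/d
Over 30 days: 5.6941 × 30 = 170.823 mm

171 mm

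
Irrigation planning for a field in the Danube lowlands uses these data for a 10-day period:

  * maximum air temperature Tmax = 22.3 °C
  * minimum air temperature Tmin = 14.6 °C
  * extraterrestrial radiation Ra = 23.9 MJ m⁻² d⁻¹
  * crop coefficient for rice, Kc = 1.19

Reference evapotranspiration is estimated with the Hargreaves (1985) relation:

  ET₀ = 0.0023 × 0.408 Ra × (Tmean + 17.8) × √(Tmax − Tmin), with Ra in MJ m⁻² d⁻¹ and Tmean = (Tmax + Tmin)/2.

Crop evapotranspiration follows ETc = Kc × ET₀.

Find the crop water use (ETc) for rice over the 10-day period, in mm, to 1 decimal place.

26.8 mm

Tmean = (22.3 + 14.6)/2 = 18.45 °C
0.408 Ra = 0.408 × 23.9 = 9.7512 mm/d equivalent
ET₀ = 0.0023 × 9.7512 × (18.45 + 17.8) × √7.7 = 0.0023 × 9.7512 × 36.25 × 2.7749 = 2.2560 mm/d
ETc = Kc × ET₀ = 1.19 × 2.2560 = 2.6846 mm/d
Over 10 days: 2.6846 × 10 = 26.846 mm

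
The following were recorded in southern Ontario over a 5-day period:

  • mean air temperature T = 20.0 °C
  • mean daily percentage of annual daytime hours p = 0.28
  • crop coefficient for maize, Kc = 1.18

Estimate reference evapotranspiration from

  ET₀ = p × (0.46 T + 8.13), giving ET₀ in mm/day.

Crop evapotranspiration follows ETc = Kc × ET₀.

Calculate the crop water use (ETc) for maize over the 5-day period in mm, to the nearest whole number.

29 mm

ET₀ = 0.28 × (0.46 × 20.0 + 8.13) = 0.28 × 17.330 = 4.8524 mm/d
ETc = Kc × ET₀ = 1.18 × 4.8524 = 5.7258 mm/d
Over 5 days: 5.7258 × 5 = 28.629 mm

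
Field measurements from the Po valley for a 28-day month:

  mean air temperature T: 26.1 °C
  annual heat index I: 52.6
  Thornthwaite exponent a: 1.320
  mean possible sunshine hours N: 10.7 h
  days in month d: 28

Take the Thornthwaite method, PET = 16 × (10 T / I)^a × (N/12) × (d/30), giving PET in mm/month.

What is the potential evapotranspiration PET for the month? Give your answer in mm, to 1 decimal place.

10T/I = 10 × 26.1 / 52.6 = 4.9620
(10T/I)^a = 4.9620^1.320 = 8.2845
Uncorrected PET = 16 × 8.2845 = 132.552 mm
Correction = (N/12)(d/30) = (10.7/12)(28/30) = 0.8322
PET = 132.552 × 0.8322 = 110.310 mm/month

110.3 mm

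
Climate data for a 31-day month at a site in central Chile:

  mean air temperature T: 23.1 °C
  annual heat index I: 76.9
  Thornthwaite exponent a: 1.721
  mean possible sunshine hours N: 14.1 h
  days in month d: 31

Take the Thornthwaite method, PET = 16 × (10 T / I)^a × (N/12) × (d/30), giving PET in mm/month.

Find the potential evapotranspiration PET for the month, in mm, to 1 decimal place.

10T/I = 10 × 23.1 / 76.9 = 3.0039
(10T/I)^a = 3.0039^1.721 = 6.6389
Uncorrected PET = 16 × 6.6389 = 106.222 mm
Correction = (N/12)(d/30) = (14.1/12)(31/30) = 1.2142
PET = 106.222 × 1.2142 = 128.975 mm/month

129.0 mm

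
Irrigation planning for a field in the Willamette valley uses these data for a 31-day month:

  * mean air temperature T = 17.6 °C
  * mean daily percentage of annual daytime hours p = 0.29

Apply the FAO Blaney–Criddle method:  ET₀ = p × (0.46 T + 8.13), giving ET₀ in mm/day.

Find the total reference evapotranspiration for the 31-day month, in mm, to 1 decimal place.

145.9 mm

ET₀ = 0.29 × (0.46 × 17.6 + 8.13) = 0.29 × 16.226 = 4.7055 mm/d
Monthly total = 4.7055 × 31 = 145.871 mm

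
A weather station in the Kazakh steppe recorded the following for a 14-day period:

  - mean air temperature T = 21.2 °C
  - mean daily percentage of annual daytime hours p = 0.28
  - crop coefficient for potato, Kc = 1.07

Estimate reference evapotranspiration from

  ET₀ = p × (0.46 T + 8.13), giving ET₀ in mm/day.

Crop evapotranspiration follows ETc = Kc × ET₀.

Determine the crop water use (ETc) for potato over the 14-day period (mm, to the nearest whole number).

75 mm

ET₀ = 0.28 × (0.46 × 21.2 + 8.13) = 0.28 × 17.882 = 5.0070 mm/d
ETc = Kc × ET₀ = 1.07 × 5.0070 = 5.3575 mm/d
Over 14 days: 5.3575 × 14 = 75.005 mm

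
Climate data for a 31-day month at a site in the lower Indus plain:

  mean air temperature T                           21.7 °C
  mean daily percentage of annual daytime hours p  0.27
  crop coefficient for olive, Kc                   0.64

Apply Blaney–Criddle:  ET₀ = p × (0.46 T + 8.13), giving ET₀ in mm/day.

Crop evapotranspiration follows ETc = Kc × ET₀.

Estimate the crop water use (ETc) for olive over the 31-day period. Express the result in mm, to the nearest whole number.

97 mm

ET₀ = 0.27 × (0.46 × 21.7 + 8.13) = 0.27 × 18.112 = 4.8902 mm/d
ETc = Kc × ET₀ = 0.64 × 4.8902 = 3.1297 mm/d
Over 31 days: 3.1297 × 31 = 97.021 mm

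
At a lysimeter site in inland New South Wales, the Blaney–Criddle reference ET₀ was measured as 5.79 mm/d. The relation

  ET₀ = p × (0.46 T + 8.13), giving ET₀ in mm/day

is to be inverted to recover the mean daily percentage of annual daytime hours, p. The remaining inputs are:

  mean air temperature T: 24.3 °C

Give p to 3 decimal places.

0.300

p = ET₀ / (0.46 T + 8.13) = 5.79 / (0.46 × 24.3 + 8.13) = 5.79 / 19.308 = 0.2999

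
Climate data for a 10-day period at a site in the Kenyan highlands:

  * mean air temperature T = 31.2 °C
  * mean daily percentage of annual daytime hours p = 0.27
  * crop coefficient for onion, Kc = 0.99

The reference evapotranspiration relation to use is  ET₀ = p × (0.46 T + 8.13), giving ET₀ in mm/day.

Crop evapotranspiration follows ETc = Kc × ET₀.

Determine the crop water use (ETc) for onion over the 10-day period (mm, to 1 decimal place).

60.1 mm

ET₀ = 0.27 × (0.46 × 31.2 + 8.13) = 0.27 × 22.482 = 6.0701 mm/d
ETc = Kc × ET₀ = 0.99 × 6.0701 = 6.0094 mm/d
Over 10 days: 6.0094 × 10 = 60.094 mm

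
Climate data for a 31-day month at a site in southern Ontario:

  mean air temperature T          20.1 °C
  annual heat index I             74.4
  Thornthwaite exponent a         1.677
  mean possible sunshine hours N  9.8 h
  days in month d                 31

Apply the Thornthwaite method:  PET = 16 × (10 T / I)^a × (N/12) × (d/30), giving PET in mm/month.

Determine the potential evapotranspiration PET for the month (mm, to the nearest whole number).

10T/I = 10 × 20.1 / 74.4 = 2.7016
(10T/I)^a = 2.7016^1.677 = 5.2945
Uncorrected PET = 16 × 5.2945 = 84.712 mm
Correction = (N/12)(d/30) = (9.8/12)(31/30) = 0.8439
PET = 84.712 × 0.8439 = 71.488 mm/month

71 mm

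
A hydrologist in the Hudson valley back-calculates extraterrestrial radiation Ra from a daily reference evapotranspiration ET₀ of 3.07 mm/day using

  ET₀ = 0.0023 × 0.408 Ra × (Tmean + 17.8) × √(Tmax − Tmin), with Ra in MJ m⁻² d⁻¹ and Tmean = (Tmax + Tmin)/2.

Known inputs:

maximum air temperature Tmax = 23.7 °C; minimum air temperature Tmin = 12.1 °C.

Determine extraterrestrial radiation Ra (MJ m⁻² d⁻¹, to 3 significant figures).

26.9 MJ m⁻² d⁻¹

Tmean = (23.7+12.1)/2 = 17.90 °C; ΔT = 11.6
Ra = ET₀ / [0.0023 × 0.408 × (Tmean+17.8) × √ΔT]
   = 3.07 / (0.0023 × 0.408 × 35.70 × 3.4059) = 26.906 MJ m⁻² d⁻¹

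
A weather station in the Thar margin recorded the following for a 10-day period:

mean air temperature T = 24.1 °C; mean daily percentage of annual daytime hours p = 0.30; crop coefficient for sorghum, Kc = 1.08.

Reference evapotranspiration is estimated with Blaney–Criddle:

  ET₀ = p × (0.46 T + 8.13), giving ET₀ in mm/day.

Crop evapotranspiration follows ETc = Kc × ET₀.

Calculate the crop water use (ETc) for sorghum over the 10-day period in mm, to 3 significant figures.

ET₀ = 0.30 × (0.46 × 24.1 + 8.13) = 0.30 × 19.216 = 5.7648 mm/d
ETc = Kc × ET₀ = 1.08 × 5.7648 = 6.2260 mm/d
Over 10 days: 6.2260 × 10 = 62.260 mm

62.3 mm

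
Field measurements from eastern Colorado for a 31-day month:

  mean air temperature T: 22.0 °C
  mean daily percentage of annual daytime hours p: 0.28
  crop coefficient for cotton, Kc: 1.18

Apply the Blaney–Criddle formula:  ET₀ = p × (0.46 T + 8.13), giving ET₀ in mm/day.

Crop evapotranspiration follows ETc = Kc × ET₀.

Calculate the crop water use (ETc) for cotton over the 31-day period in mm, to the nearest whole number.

187 mm

ET₀ = 0.28 × (0.46 × 22.0 + 8.13) = 0.28 × 18.250 = 5.1100 mm/d
ETc = Kc × ET₀ = 1.18 × 5.1100 = 6.0298 mm/d
Over 31 days: 6.0298 × 31 = 186.924 mm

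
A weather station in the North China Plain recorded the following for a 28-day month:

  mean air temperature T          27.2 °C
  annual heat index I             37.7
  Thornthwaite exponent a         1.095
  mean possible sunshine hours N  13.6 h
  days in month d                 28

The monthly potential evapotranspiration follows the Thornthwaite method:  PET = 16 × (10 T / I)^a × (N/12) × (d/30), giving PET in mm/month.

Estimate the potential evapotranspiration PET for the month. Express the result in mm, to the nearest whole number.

10T/I = 10 × 27.2 / 37.7 = 7.2149
(10T/I)^a = 7.2149^1.095 = 8.7049
Uncorrected PET = 16 × 8.7049 = 139.278 mm
Correction = (N/12)(d/30) = (13.6/12)(28/30) = 1.0578
PET = 139.278 × 1.0578 = 147.328 mm/month

147 mm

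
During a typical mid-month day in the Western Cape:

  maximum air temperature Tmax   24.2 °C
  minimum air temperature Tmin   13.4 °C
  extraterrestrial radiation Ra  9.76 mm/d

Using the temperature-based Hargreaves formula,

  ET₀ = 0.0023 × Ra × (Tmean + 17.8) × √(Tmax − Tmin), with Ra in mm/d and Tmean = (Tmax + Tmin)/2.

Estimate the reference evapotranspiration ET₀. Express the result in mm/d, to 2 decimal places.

Tmean = (24.2 + 13.4)/2 = 18.80 °C
ET₀ = 0.0023 × 9.76 × (18.80 + 17.8) × √10.8 = 0.0023 × 9.76 × 36.60 × 3.2863 = 2.7000 mm/d

2.70 mm/d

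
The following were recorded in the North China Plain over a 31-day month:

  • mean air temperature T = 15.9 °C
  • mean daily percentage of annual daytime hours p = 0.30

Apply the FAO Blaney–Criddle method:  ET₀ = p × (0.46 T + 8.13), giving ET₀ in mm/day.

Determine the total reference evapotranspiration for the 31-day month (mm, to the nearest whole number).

144 mm

ET₀ = 0.30 × (0.46 × 15.9 + 8.13) = 0.30 × 15.444 = 4.6332 mm/d
Monthly total = 4.6332 × 31 = 143.629 mm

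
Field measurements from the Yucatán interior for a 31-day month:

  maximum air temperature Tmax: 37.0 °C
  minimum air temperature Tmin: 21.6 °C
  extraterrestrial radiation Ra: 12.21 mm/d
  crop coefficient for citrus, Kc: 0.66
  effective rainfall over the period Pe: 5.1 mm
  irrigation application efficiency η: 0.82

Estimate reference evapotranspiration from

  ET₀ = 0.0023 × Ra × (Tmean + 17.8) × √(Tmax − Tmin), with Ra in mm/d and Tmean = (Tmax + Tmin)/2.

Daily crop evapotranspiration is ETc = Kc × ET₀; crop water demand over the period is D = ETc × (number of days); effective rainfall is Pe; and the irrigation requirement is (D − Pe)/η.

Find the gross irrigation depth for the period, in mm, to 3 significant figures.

Tmean = (37.0 + 21.6)/2 = 29.30 °C
ET₀ = 0.0023 × 12.21 × (29.30 + 17.8) × √15.4 = 0.0023 × 12.21 × 47.10 × 3.9243 = 5.1907 mm/d
ETc = Kc × ET₀ = 0.66 × 5.1907 = 3.4259 mm/d
Crop demand D = ETc × 31 d = 3.4259 × 31 = 106.203 mm
D − Pe = 106.203 − 5.1 = 101.103 mm
Gross irrigation = 101.103 / 0.82 = 123.296 mm

123 mm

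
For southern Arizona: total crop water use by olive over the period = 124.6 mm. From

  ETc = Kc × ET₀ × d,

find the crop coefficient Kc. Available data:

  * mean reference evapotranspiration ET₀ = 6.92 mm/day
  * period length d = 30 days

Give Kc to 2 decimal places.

ETc = Kc × ET₀ × d  ⇒  Kc = ETc / (ET₀ × d)
Kc = 124.6 / (6.92 × 30) = 124.6 / 207.60 = 0.6002

0.60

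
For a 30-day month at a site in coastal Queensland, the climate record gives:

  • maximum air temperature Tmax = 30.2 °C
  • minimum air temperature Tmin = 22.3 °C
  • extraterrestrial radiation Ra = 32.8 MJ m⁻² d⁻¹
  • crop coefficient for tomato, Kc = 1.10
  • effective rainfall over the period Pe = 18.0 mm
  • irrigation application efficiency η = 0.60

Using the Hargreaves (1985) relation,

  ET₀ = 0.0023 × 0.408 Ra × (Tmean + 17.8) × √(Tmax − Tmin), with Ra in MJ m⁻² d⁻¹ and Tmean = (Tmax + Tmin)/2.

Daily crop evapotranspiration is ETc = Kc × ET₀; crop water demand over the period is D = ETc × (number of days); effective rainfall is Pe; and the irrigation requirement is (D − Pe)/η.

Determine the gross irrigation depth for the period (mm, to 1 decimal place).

179.6 mm

Tmean = (30.2 + 22.3)/2 = 26.25 °C
0.408 Ra = 0.408 × 32.8 = 13.3824 mm/d equivalent
ET₀ = 0.0023 × 13.3824 × (26.25 + 17.8) × √7.9 = 0.0023 × 13.3824 × 44.05 × 2.8107 = 3.8109 mm/d
ETc = Kc × ET₀ = 1.10 × 3.8109 = 4.1920 mm/d
Crop demand D = ETc × 30 d = 4.1920 × 30 = 125.760 mm
D − Pe = 125.760 − 18.0 = 107.760 mm
Gross irrigation = 107.760 / 0.60 = 179.600 mm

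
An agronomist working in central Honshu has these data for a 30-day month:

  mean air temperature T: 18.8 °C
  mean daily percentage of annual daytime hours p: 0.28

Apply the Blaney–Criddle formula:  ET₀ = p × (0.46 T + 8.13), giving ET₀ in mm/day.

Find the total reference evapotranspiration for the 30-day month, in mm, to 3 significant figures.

141 mm

ET₀ = 0.28 × (0.46 × 18.8 + 8.13) = 0.28 × 16.778 = 4.6978 mm/d
Monthly total = 4.6978 × 30 = 140.934 mm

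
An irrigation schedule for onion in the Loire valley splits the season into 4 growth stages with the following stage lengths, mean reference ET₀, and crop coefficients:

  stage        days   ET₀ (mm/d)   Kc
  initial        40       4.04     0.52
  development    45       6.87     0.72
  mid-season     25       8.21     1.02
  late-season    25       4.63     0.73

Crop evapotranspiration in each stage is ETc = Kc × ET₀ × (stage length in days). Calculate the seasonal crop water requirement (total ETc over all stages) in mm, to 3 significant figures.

initial: 0.52 × 4.04 × 40 = 84.03 mm
development: 0.72 × 6.87 × 45 = 222.59 mm
mid-season: 1.02 × 8.21 × 25 = 209.36 mm
late-season: 0.73 × 4.63 × 25 = 84.50 mm
Seasonal total = 600.48 mm

600 mm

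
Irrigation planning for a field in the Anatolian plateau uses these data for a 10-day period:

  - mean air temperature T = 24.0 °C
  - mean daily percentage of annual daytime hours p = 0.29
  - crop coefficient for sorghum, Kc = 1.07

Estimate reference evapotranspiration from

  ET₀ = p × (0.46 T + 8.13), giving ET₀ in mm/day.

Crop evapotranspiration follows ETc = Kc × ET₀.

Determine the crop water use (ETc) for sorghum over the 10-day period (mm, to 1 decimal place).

59.5 mm

ET₀ = 0.29 × (0.46 × 24.0 + 8.13) = 0.29 × 19.170 = 5.5593 mm/d
ETc = Kc × ET₀ = 1.07 × 5.5593 = 5.9485 mm/d
Over 10 days: 5.9485 × 10 = 59.485 mm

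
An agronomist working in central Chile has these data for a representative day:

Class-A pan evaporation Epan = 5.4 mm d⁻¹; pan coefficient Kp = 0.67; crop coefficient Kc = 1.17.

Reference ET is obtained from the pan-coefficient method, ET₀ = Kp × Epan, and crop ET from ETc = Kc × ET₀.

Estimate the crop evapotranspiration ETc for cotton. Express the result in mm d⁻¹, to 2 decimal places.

ET₀ = 0.67 × 5.4 = 3.6180 mm/d
ETc = Kc × ET₀ = 1.17 × 3.6180 = 4.2331 mm/d

4.23 mm d⁻¹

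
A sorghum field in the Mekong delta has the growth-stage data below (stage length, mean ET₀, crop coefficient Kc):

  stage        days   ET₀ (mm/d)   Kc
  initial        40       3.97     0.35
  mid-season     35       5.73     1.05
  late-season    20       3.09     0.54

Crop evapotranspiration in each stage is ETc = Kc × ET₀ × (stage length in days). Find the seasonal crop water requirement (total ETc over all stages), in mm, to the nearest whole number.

initial: 0.35 × 3.97 × 40 = 55.58 mm
mid-season: 1.05 × 5.73 × 35 = 210.58 mm
late-season: 0.54 × 3.09 × 20 = 33.37 mm
Seasonal total = 299.53 mm

300 mm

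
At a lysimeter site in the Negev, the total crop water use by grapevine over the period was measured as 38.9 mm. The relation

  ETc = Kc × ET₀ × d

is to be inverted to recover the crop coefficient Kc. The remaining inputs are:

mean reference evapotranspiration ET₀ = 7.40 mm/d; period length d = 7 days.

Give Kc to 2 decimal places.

ETc = Kc × ET₀ × d  ⇒  Kc = ETc / (ET₀ × d)
Kc = 38.9 / (7.40 × 7) = 38.9 / 51.80 = 0.7510

0.75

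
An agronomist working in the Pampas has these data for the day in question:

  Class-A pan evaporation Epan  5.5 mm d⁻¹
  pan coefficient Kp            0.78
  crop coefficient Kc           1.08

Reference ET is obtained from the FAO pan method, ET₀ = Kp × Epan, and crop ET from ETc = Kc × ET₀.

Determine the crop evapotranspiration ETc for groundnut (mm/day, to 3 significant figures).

ET₀ = 0.78 × 5.5 = 4.2900 mm/d
ETc = Kc × ET₀ = 1.08 × 4.2900 = 4.6332 mm/d

4.63 mm/day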